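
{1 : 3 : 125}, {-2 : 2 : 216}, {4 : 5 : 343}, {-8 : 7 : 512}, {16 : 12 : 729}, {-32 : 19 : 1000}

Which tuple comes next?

{64 : 31 : 1331}

First entry: ×(-2) each step, so 1, -2, 4, -8, 16, -32 → 64.
Second entry: each term is the sum of the two before it; 3, 2, 5, 7, 12, 19 → 31.
For the third entry, perfect cubes: 5³, 6³, 7³, …: 125, 216, 343, 512, 729, 1000 → 1331.
Putting it together: {64 : 31 : 1331}.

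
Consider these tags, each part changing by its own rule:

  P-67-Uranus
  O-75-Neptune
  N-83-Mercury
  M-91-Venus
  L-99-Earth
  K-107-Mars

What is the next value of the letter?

Letter: letters move back 1 place in the alphabet, so P, O, N, M, L, K → J.
Second component goes 67, 75, 83, 91, 99, 107 → 115 (+8 each step).
Planet: Uranus, Neptune, Mercury, Venus, Earth, Mars → Jupiter (runs through the planets Mercury→Neptune).

J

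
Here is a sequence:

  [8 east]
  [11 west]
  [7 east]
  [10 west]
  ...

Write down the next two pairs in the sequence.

First slot: alternating steps +3, −4, +3, −4, …, so 8, 11, 7, 10 → 6 → 9.
Direction: east, west, east, west → east → west (alternates east ↔ west).
Putting the parts together: [6 east] and then [9 west].

[6 east], [9 west]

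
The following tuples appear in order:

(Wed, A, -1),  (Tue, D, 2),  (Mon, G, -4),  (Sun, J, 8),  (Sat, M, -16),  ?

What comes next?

For the day, runs backward through the weekdays Mon→Sun: Wed, Tue, Mon, Sun, Sat → Fri.
For the letter, letters move forward 3 places in the alphabet: A, D, G, J, M → P.
Third value: -1, 2, -4, 8, -16 → 32 (×(-2) each step).
Combining the parts gives (Fri, P, 32).

(Fri, P, 32)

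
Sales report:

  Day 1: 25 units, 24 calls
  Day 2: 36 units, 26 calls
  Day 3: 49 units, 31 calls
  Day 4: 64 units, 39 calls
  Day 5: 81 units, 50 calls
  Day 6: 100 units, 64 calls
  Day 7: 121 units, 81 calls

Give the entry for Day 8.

144 units, 101 calls

Units: perfect squares: 5², 6², 7², …, so 25, 36, 49, 64, 81, 100, 121 → 144.
Calls goes 24, 26, 31, 39, 50, 64, 81 → 101 (differences are 2, 5, 8, … (increasing by 3 each time)).
So the next row is 144 units, 101 calls.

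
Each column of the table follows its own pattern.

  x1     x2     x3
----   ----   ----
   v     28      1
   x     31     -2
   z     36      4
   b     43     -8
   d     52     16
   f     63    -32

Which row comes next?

Column x1: letters move forward 2 places in the alphabet, wrapping Z→A; v, x, z, b, d, f → h.
Column x2: 28, 31, 36, 43, 52, 63 → 76 (differences are 3, 5, 7, … (increasing by 2 each time)).
Column x3 — ×(-2) each step: 1, -2, 4, -8, 16, -32 → 64.
Combining the parts gives h  76  64.

h  76  64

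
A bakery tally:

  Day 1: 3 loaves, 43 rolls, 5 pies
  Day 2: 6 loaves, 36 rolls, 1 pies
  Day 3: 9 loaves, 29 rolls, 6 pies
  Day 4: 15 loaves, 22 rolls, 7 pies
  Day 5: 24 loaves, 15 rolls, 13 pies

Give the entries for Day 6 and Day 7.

Loaves: 3, 6, 9, 15, 24 → 39 → 63 (each term is the sum of the two before it).
For the rolls, −7 each step: 43, 36, 29, 22, 15 → 8 → 1.
Pies: each term is the sum of the two before it; 5, 1, 6, 7, 13 → 20 → 33.
So the next two records are 39 loaves, 8 rolls, 20 pies and 63 loaves, 1 rolls, 33 pies.

39 loaves, 8 rolls, 20 pies; 63 loaves, 1 rolls, 33 pies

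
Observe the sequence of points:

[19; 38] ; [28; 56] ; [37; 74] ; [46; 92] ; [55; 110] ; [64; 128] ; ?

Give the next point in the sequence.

[73; 146]

First component: 19, 28, 37, 46, 55, 64 → 73 (+9 each step).
Second component goes 38, 56, 74, 92, 110, 128 → 146 (always 2 × the first component).
Putting it together: [73; 146].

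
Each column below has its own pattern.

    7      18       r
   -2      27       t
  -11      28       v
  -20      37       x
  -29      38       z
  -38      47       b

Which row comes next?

First component: −9 each step, so 7, -2, -11, -20, -29, -38 → -47.
Second component: alternating steps +9, +1, +9, +1, …, so 18, 27, 28, 37, 38, 47 → 48.
For the letter, letters move forward 2 places in the alphabet, wrapping Z→A: r, t, v, x, z, b → d.
Putting it together: -47  48  d.

-47  48  d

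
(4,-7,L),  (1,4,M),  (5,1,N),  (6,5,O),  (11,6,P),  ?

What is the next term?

(17,11,Q)

First value — each term is the sum of the two before it: 4, 1, 5, 6, 11 → 17.
For the second value, always the previous value of the first value: -7, 4, 1, 5, 6 → 11.
For the letter, letters move forward 1 place in the alphabet: L, M, N, O, P → Q.
Combining the parts gives (17,11,Q).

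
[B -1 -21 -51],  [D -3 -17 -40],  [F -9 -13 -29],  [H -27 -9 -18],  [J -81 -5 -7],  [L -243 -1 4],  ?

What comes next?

Letter — letters move forward 2 places in the alphabet: B, D, F, H, J, L → N.
Second component — ×3 each step: -1, -3, -9, -27, -81, -243 → -729.
For the third component, +4 each step: -21, -17, -13, -9, -5, -1 → 3.
Fourth component: +11 each step; -51, -40, -29, -18, -7, 4 → 15.
So the next element is [N -729 3 15].

[N -729 3 15]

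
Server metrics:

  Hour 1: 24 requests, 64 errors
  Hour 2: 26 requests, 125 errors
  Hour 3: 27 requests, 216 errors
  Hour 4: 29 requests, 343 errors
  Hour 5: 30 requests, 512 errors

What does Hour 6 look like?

32 requests, 729 errors

Requests: alternating steps +2, +1, +2, +1, …, so 24, 26, 27, 29, 30 → 32.
Errors: perfect cubes: 4³, 5³, 6³, …, so 64, 125, 216, 343, 512 → 729.
Putting it together: 32 requests, 729 errors.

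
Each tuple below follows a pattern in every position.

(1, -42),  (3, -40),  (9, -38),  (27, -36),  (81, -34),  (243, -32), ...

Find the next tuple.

(729, -30)

First entry: ×3 each step; 1, 3, 9, 27, 81, 243 → 729.
Second entry — +2 each step: -42, -40, -38, -36, -34, -32 → -30.
So the next tuple is (729, -30).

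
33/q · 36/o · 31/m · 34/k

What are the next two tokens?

First component: 33, 36, 31, 34 → 29 → 32 (alternating steps +3, −5, +3, −5, …).
Letter — letters move back 2 places in the alphabet: q, o, m, k → i → g.
So the next two tokens are 29/i and 32/g.

29/i, 32/g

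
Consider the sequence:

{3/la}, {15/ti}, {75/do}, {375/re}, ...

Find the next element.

{1875/mi}

First slot: ×5 each step, so 3, 15, 75, 375 → 1875.
For the note, runs through the solfège scale do→ti: la, ti, do, re → mi.
So the next element is {1875/mi}.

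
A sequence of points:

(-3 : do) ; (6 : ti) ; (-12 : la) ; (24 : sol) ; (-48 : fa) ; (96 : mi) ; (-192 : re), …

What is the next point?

(384 : do)

For the first slot, ×(-2) each step: -3, 6, -12, 24, -48, 96, -192 → 384.
Note — runs backward through the solfège scale do→ti: do, ti, la, sol, fa, mi, re → do.
So the next point is (384 : do).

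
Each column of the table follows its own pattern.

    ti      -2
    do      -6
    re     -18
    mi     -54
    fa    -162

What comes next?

sol  -486

For the note, runs through the solfège scale do→ti: ti, do, re, mi, fa → sol.
Second component: ×3 each step; -2, -6, -18, -54, -162 → -486.
Putting it together: sol  -486.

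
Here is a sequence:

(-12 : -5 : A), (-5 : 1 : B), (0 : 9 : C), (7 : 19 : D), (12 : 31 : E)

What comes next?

For the first value, alternating steps +7, +5, +7, +5, …: -12, -5, 0, 7, 12 → 19.
Second value: differences are 6, 8, 10, … (increasing by 2 each time); -5, 1, 9, 19, 31 → 45.
Letter — letters move forward 1 place in the alphabet: A, B, C, D, E → F.
So the next tuple is (19 : 45 : F).

(19 : 45 : F)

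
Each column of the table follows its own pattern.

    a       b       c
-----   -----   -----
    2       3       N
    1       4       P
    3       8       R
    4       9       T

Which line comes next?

7  13  V

Column a: each term is the sum of the two before it; 2, 1, 3, 4 → 7.
Column b: alternating steps +1, +4, +1, +4, …; 3, 4, 8, 9 → 13.
Column c: letters move forward 2 places in the alphabet; N, P, R, T → V.
Combining the parts gives 7  13  V.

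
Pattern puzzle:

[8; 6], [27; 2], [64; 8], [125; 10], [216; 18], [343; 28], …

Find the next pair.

For the first entry, perfect cubes: 2³, 3³, 4³, …: 8, 27, 64, 125, 216, 343 → 512.
Second entry: each term is the sum of the two before it, so 6, 2, 8, 10, 18, 28 → 46.
So the next pair is [512; 46].

[512; 46]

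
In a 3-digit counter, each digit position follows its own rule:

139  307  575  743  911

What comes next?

First digit goes 1, 3, 5, 7, 9 → 1 (+2 each step, mod 10).
For the second digit, −3 each step, mod 10: 3, 0, 7, 4, 1 → 8.
For the third digit, −2 each step, mod 10: 9, 7, 5, 3, 1 → 9.
Putting it together: 189.

189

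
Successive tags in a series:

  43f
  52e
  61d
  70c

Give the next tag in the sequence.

79b

First component goes 43, 52, 61, 70 → 79 (+9 each step).
For the letter, letters move back 1 place in the alphabet: f, e, d, c → b.
Putting it together: 79b.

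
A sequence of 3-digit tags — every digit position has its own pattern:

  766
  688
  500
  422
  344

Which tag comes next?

First digit goes 7, 6, 5, 4, 3 → 2 (−1 each step, mod 10).
Second digit: +2 each step, mod 10; 6, 8, 0, 2, 4 → 6.
Third digit: +2 each step, mod 10; 6, 8, 0, 2, 4 → 6.
Combining the parts gives 266.

266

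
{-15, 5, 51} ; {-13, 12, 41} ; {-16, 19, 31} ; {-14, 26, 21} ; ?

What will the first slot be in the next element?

First slot goes -15, -13, -16, -14 → -17 (alternating steps +2, −3, +2, −3, …).
Second slot — +7 each step: 5, 12, 19, 26 → 33.
Third slot: −10 each step, so 51, 41, 31, 21 → 11.

-17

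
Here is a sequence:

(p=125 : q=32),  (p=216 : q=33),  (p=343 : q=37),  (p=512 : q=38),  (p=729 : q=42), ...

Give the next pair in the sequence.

P: perfect cubes: 5³, 6³, 7³, …; 125, 216, 343, 512, 729 → 1000.
For the q, alternating steps +1, +4, +1, +4, …: 32, 33, 37, 38, 42 → 43.
Putting it together: (p=1000 : q=43).

(p=1000 : q=43)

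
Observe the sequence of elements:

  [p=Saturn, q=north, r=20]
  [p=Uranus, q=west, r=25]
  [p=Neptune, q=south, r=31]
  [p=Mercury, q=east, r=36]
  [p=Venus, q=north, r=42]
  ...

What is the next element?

[p=Earth, q=west, r=47]

P: runs through the planets Mercury→Neptune; Saturn, Uranus, Neptune, Mercury, Venus → Earth.
Q: repeats north → west → south → east, so north, west, south, east, north → west.
R: alternating steps +5, +6, +5, +6, …, so 20, 25, 31, 36, 42 → 47.
Putting it together: [p=Earth, q=west, r=47].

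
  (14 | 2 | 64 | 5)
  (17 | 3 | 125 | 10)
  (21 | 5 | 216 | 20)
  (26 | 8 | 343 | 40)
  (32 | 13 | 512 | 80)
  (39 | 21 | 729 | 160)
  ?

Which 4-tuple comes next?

(47 | 34 | 1000 | 320)

First slot goes 14, 17, 21, 26, 32, 39 → 47 (differences are 3, 4, 5, … (increasing by 1 each time)).
Second slot: each term is the sum of the two before it; 2, 3, 5, 8, 13, 21 → 34.
Third slot goes 64, 125, 216, 343, 512, 729 → 1000 (perfect cubes: 4³, 5³, 6³, …).
For the fourth slot, ×2 each step: 5, 10, 20, 40, 80, 160 → 320.
Putting it together: (47 | 34 | 1000 | 320).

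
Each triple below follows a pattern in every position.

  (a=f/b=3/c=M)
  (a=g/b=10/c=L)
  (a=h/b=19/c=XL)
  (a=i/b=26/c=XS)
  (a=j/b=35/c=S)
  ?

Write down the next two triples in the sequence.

(a=k/b=42/c=M), (a=l/b=51/c=L)

A — letters move forward 1 place in the alphabet: f, g, h, i, j → k → l.
B: alternating steps +7, +9, +7, +9, …; 3, 10, 19, 26, 35 → 42 → 51.
C — runs through clothing sizes XS→XL: M, L, XL, XS, S → M → L.
Putting the parts together: (a=k/b=42/c=M) and then (a=l/b=51/c=L).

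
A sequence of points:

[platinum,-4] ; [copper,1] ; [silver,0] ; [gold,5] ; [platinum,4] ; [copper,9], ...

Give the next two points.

[silver,8], [gold,13]

Metal — repeats platinum → copper → silver → gold: platinum, copper, silver, gold, platinum, copper → silver → gold.
Second part: alternating steps +5, −1, +5, −1, …, so -4, 1, 0, 5, 4, 9 → 8 → 13.
So the next two points are [silver,8] and [gold,13].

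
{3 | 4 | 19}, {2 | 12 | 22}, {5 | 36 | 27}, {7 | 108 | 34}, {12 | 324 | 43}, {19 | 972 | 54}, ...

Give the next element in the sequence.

{31 | 2916 | 67}

For the first part, each term is the sum of the two before it: 3, 2, 5, 7, 12, 19 → 31.
Second part goes 4, 12, 36, 108, 324, 972 → 2916 (×3 each step).
For the third part, differences are 3, 5, 7, … (increasing by 2 each time): 19, 22, 27, 34, 43, 54 → 67.
So the next element is {31 | 2916 | 67}.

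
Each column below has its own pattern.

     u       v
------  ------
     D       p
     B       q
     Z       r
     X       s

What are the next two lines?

V  t; T  u

Column u goes D, B, Z, X → V → T (letters move back 2 places in the alphabet, wrapping A→Z).
Column v — letters move forward 1 place in the alphabet: p, q, r, s → t → u.
So the next two lines are V  t and T  u.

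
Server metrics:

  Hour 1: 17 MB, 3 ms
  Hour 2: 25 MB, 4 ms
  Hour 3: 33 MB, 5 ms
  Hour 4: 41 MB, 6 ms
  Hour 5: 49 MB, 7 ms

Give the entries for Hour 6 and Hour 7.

MB: +8 each step; 17, 25, 33, 41, 49 → 57 → 65.
Ms — +1 each step: 3, 4, 5, 6, 7 → 8 → 9.
So the next two records are 57 MB, 8 ms and 65 MB, 9 ms.

57 MB, 8 ms; 65 MB, 9 ms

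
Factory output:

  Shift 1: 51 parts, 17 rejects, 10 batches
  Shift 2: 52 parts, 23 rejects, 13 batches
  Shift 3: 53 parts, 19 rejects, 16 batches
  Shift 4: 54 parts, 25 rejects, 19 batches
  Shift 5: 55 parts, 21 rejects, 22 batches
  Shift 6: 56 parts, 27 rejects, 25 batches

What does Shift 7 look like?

57 parts, 23 rejects, 28 batches

Parts: +1 each step, so 51, 52, 53, 54, 55, 56 → 57.
Rejects: alternating steps +6, −4, +6, −4, …; 17, 23, 19, 25, 21, 27 → 23.
Batches goes 10, 13, 16, 19, 22, 25 → 28 (+3 each step).
Combining the parts gives 57 parts, 23 rejects, 28 batches.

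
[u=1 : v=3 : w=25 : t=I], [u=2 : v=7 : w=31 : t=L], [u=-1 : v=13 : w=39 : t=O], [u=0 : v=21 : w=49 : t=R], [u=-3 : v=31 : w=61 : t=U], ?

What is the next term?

U: 1, 2, -1, 0, -3 → -2 (alternating steps +1, −3, +1, −3, …).
For the v, differences are 4, 6, 8, … (increasing by 2 each time): 3, 7, 13, 21, 31 → 43.
W: differences are 6, 8, 10, … (increasing by 2 each time); 25, 31, 39, 49, 61 → 75.
T: I, L, O, R, U → X (letters move forward 3 places in the alphabet).
Putting it together: [u=-2 : v=43 : w=75 : t=X].

[u=-2 : v=43 : w=75 : t=X]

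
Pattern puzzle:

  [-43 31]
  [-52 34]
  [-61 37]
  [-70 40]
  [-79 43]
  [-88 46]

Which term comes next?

[-97 49]

First value — −9 each step: -43, -52, -61, -70, -79, -88 → -97.
Second value: +3 each step; 31, 34, 37, 40, 43, 46 → 49.
Putting it together: [-97 49].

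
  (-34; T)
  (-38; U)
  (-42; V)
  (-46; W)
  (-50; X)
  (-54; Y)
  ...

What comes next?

(-58; Z)

First entry — −4 each step: -34, -38, -42, -46, -50, -54 → -58.
Letter — letters move forward 1 place in the alphabet: T, U, V, W, X, Y → Z.
Combining the parts gives (-58; Z).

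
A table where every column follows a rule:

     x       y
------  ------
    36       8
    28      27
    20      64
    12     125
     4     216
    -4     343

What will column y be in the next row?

For the column y, perfect cubes: 2³, 3³, 4³, …: 8, 27, 64, 125, 216, 343 → 512.

512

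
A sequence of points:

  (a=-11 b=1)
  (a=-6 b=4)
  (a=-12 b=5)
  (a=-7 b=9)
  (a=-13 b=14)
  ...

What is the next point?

(a=-8 b=23)

For the a, alternating steps +5, −6, +5, −6, …: -11, -6, -12, -7, -13 → -8.
B: each term is the sum of the two before it, so 1, 4, 5, 9, 14 → 23.
So the next point is (a=-8 b=23).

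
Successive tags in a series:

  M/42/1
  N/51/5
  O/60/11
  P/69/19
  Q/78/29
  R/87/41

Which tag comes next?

S/96/55

Letter — letters move forward 1 place in the alphabet: M, N, O, P, Q, R → S.
For the second component, +9 each step: 42, 51, 60, 69, 78, 87 → 96.
Third component: differences are 4, 6, 8, … (increasing by 2 each time); 1, 5, 11, 19, 29, 41 → 55.
Combining the parts gives S/96/55.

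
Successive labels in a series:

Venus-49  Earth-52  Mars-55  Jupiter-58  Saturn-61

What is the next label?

For the planet, runs through the planets Mercury→Neptune: Venus, Earth, Mars, Jupiter, Saturn → Uranus.
For the second component, +3 each step: 49, 52, 55, 58, 61 → 64.
Putting it together: Uranus-64.

Uranus-64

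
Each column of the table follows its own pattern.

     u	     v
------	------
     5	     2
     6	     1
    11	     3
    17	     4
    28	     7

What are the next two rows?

Column u goes 5, 6, 11, 17, 28 → 45 → 73 (each term is the sum of the two before it).
For the column v, each term is the sum of the two before it: 2, 1, 3, 4, 7 → 11 → 18.
So the next two rows are 45  11 and 73  18.

45  11; 73  18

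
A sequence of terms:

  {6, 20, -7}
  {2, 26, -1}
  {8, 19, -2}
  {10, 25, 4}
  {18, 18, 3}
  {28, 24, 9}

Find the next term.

{46, 17, 8}

First coordinate: 6, 2, 8, 10, 18, 28 → 46 (each term is the sum of the two before it).
Second coordinate — alternating steps +6, −7, +6, −7, …: 20, 26, 19, 25, 18, 24 → 17.
Third coordinate: alternating steps +6, −1, +6, −1, …; -7, -1, -2, 4, 3, 9 → 8.
Putting it together: {46, 17, 8}.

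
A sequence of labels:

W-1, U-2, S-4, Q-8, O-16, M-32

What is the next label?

K-64

Letter goes W, U, S, Q, O, M → K (letters move back 2 places in the alphabet).
Second component: ×2 each step, so 1, 2, 4, 8, 16, 32 → 64.
So the next label is K-64.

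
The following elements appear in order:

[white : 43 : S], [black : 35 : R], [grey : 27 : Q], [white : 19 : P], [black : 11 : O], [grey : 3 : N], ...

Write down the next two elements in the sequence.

For the shade, repeats white → black → grey: white, black, grey, white, black, grey → white → black.
Second part goes 43, 35, 27, 19, 11, 3 → -5 → -13 (−8 each step).
Letter: letters move back 1 place in the alphabet, so S, R, Q, P, O, N → M → L.
Putting the parts together: [white : -5 : M] and then [black : -13 : L].

[white : -5 : M], [black : -13 : L]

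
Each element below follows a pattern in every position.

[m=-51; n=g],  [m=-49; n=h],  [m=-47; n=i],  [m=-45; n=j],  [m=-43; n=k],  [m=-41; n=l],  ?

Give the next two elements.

[m=-39; n=m], [m=-37; n=n]

M — +2 each step: -51, -49, -47, -45, -43, -41 → -39 → -37.
N: letters move forward 1 place in the alphabet, so g, h, i, j, k, l → m → n.
So the next two elements are [m=-39; n=m] and [m=-37; n=n].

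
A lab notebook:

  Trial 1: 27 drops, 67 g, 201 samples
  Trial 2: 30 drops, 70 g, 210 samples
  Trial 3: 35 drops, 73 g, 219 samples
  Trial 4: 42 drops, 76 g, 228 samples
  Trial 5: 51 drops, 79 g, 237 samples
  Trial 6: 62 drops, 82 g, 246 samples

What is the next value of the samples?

Drops — differences are 3, 5, 7, … (increasing by 2 each time): 27, 30, 35, 42, 51, 62 → 75.
G — +3 each step: 67, 70, 73, 76, 79, 82 → 85.
Samples: always 3 × the g; 201, 210, 219, 228, 237, 246 → 255.

255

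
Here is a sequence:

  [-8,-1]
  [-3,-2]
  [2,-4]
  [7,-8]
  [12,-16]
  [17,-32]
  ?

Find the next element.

First slot — +5 each step: -8, -3, 2, 7, 12, 17 → 22.
Second slot: -1, -2, -4, -8, -16, -32 → -64 (×2 each step).
So the next element is [22,-64].

[22,-64]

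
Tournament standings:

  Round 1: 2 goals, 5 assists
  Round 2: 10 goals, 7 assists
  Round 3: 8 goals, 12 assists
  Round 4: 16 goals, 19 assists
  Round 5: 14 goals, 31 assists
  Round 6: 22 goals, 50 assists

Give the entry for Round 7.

Goals: alternating steps +8, −2, +8, −2, …, so 2, 10, 8, 16, 14, 22 → 20.
Assists: each term is the sum of the two before it; 5, 7, 12, 19, 31, 50 → 81.
Putting it together: 20 goals, 81 assists.

20 goals, 81 assists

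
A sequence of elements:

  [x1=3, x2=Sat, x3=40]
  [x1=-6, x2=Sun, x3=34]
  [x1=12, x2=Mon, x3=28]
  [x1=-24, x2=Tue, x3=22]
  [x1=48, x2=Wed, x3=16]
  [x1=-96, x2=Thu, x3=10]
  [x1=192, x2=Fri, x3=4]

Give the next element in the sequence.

[x1=-384, x2=Sat, x3=-2]

For the x1, ×(-2) each step: 3, -6, 12, -24, 48, -96, 192 → -384.
X2 goes Sat, Sun, Mon, Tue, Wed, Thu, Fri → Sat (runs through the weekdays Mon→Sun).
X3 goes 40, 34, 28, 22, 16, 10, 4 → -2 (−6 each step).
Putting it together: [x1=-384, x2=Sat, x3=-2].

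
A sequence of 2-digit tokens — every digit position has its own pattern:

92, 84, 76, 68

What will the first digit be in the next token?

5

First digit: 9, 8, 7, 6 → 5 (−1 each step, mod 10).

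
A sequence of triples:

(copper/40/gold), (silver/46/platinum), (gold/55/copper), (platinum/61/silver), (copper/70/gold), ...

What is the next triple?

First metal — repeats copper → silver → gold → platinum: copper, silver, gold, platinum, copper → silver.
For the second component, alternating steps +6, +9, +6, +9, …: 40, 46, 55, 61, 70 → 76.
Second metal: repeats gold → platinum → copper → silver, so gold, platinum, copper, silver, gold → platinum.
Putting it together: (silver/76/platinum).

(silver/76/platinum)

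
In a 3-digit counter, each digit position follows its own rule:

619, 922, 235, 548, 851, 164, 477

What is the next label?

First digit — +3 each step, mod 10: 6, 9, 2, 5, 8, 1, 4 → 7.
Second digit — +1 each step, mod 10: 1, 2, 3, 4, 5, 6, 7 → 8.
Third digit goes 9, 2, 5, 8, 1, 4, 7 → 0 (+3 each step, mod 10).
Combining the parts gives 780.

780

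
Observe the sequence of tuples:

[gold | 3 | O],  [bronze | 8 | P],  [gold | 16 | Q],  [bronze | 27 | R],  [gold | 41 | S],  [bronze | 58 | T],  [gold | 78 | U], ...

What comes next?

Rank goes gold, bronze, gold, bronze, gold, bronze, gold → bronze (alternates gold ↔ bronze).
Second coordinate goes 3, 8, 16, 27, 41, 58, 78 → 101 (differences are 5, 8, 11, … (increasing by 3 each time)).
Letter: letters move forward 1 place in the alphabet; O, P, Q, R, S, T, U → V.
Putting it together: [bronze | 101 | V].

[bronze | 101 | V]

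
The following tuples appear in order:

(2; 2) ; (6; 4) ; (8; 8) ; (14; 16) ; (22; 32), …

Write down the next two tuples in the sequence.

For the first component, each term is the sum of the two before it: 2, 6, 8, 14, 22 → 36 → 58.
Second component — ×2 each step: 2, 4, 8, 16, 32 → 64 → 128.
So the next two tuples are (36; 64) and (58; 128).

(36; 64), (58; 128)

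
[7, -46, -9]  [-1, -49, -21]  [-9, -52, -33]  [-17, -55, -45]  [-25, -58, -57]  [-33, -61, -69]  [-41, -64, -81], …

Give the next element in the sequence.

[-49, -67, -93]

First value: −8 each step; 7, -1, -9, -17, -25, -33, -41 → -49.
Second value — −3 each step: -46, -49, -52, -55, -58, -61, -64 → -67.
For the third value, −12 each step: -9, -21, -33, -45, -57, -69, -81 → -93.
Putting it together: [-49, -67, -93].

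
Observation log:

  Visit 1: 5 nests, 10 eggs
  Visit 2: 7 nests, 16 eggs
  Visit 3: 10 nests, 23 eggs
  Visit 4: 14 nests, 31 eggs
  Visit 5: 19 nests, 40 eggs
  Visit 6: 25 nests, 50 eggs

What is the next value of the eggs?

61

Nests goes 5, 7, 10, 14, 19, 25 → 32 (differences are 2, 3, 4, … (increasing by 1 each time)).
Eggs: differences are 6, 7, 8, … (increasing by 1 each time); 10, 16, 23, 31, 40, 50 → 61.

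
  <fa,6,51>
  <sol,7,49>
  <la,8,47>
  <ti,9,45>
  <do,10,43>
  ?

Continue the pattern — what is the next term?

Note goes fa, sol, la, ti, do → re (runs through the solfège scale do→ti).
Second coordinate: +1 each step; 6, 7, 8, 9, 10 → 11.
Third coordinate: −2 each step, so 51, 49, 47, 45, 43 → 41.
Combining the parts gives <re,11,41>.

<re,11,41>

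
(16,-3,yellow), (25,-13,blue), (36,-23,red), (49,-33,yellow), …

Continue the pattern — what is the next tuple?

First value: 16, 25, 36, 49 → 64 (perfect squares: 4², 5², 6², …).
For the second value, −10 each step: -3, -13, -23, -33 → -43.
Colour goes yellow, blue, red, yellow → blue (repeats yellow → blue → red).
So the next tuple is (64,-43,blue).

(64,-43,blue)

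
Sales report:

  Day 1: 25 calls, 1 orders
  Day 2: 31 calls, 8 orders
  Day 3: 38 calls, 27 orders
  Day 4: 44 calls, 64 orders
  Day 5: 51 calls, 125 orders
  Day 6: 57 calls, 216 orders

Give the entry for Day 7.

64 calls, 343 orders

Calls goes 25, 31, 38, 44, 51, 57 → 64 (alternating steps +6, +7, +6, +7, …).
Orders: perfect cubes: 1³, 2³, 3³, …; 1, 8, 27, 64, 125, 216 → 343.
Putting it together: 64 calls, 343 orders.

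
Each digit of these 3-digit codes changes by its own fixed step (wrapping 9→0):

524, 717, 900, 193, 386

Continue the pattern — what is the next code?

For the first digit, +2 each step, mod 10: 5, 7, 9, 1, 3 → 5.
Second digit: −1 each step, mod 10; 2, 1, 0, 9, 8 → 7.
Third digit: +3 each step, mod 10; 4, 7, 0, 3, 6 → 9.
Putting it together: 579.

579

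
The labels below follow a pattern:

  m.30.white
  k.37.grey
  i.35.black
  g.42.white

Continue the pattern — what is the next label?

e.40.grey

Letter: letters move back 2 places in the alphabet, so m, k, i, g → e.
Second component — alternating steps +7, −2, +7, −2, …: 30, 37, 35, 42 → 40.
Shade — repeats white → grey → black: white, grey, black, white → grey.
Putting it together: e.40.grey.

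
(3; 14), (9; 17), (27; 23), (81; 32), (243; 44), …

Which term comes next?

First value: ×3 each step, so 3, 9, 27, 81, 243 → 729.
Second value — differences are 3, 6, 9, … (increasing by 3 each time): 14, 17, 23, 32, 44 → 59.
Combining the parts gives (729; 59).

(729; 59)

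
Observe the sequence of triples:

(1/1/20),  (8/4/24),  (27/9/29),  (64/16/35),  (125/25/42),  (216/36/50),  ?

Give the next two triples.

First value — perfect cubes: 1³, 2³, 3³, …: 1, 8, 27, 64, 125, 216 → 343 → 512.
Second value: 1, 4, 9, 16, 25, 36 → 49 → 64 (perfect squares: 1², 2², 3², …).
Third value: differences are 4, 5, 6, … (increasing by 1 each time), so 20, 24, 29, 35, 42, 50 → 59 → 69.
Putting the parts together: (343/49/59) and then (512/64/69).

(343/49/59), (512/64/69)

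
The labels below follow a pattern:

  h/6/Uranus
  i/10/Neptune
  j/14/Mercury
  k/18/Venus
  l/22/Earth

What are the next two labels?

Letter goes h, i, j, k, l → m → n (letters move forward 1 place in the alphabet).
Second component: +4 each step, so 6, 10, 14, 18, 22 → 26 → 30.
Planet — runs through the planets Mercury→Neptune: Uranus, Neptune, Mercury, Venus, Earth → Mars → Jupiter.
Putting the parts together: m/26/Mars and then n/30/Jupiter.

m/26/Mars, n/30/Jupiter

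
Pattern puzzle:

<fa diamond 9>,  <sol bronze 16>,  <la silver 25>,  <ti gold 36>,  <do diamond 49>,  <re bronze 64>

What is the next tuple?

Note: runs through the solfège scale do→ti; fa, sol, la, ti, do, re → mi.
Rank goes diamond, bronze, silver, gold, diamond, bronze → silver (repeats diamond → bronze → silver → gold).
For the third coordinate, perfect squares: 3², 4², 5², …: 9, 16, 25, 36, 49, 64 → 81.
So the next tuple is <mi silver 81>.

<mi silver 81>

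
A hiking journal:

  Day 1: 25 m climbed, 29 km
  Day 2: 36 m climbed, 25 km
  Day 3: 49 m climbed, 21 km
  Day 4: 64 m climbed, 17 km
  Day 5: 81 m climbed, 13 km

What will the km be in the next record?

9

For the km, −4 each step: 29, 25, 21, 17, 13 → 9.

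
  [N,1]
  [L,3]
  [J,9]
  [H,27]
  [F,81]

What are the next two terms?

Letter: letters move back 2 places in the alphabet; N, L, J, H, F → D → B.
Second value: ×3 each step; 1, 3, 9, 27, 81 → 243 → 729.
So the next two terms are [D,243] and [B,729].

[D,243], [B,729]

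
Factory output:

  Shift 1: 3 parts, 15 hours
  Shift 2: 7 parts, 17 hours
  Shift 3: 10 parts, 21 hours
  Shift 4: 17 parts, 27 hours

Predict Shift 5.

For the parts, each term is the sum of the two before it: 3, 7, 10, 17 → 27.
Hours — differences are 2, 4, 6, … (increasing by 2 each time): 15, 17, 21, 27 → 35.
Putting it together: 27 parts, 35 hours.

27 parts, 35 hours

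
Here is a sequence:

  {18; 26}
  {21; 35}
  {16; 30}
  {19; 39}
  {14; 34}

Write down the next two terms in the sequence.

First value: alternating steps +3, −5, +3, −5, …; 18, 21, 16, 19, 14 → 17 → 12.
Second value goes 26, 35, 30, 39, 34 → 43 → 38 (alternating steps +9, −5, +9, −5, …).
Putting the parts together: {17; 43} and then {12; 38}.

{17; 43}, {12; 38}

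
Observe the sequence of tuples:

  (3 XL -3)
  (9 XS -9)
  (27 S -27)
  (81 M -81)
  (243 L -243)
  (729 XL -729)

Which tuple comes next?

(2187 XS -2187)

First coordinate: ×3 each step; 3, 9, 27, 81, 243, 729 → 2187.
Size: XL, XS, S, M, L, XL → XS (repeats XL → XS → S → M → L).
Third coordinate goes -3, -9, -27, -81, -243, -729 → -2187 (always the negative of the first coordinate).
Combining the parts gives (2187 XS -2187).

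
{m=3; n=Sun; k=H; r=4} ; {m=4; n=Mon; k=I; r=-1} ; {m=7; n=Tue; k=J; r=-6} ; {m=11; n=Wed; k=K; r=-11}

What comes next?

M — each term is the sum of the two before it: 3, 4, 7, 11 → 18.
N: runs through the weekdays Mon→Sun; Sun, Mon, Tue, Wed → Thu.
K — letters move forward 1 place in the alphabet: H, I, J, K → L.
R: 4, -1, -6, -11 → -16 (−5 each step).
So the next term is {m=18; n=Thu; k=L; r=-16}.

{m=18; n=Thu; k=L; r=-16}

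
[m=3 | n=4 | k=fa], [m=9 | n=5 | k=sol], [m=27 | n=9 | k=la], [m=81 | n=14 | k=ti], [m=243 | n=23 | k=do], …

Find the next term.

[m=729 | n=37 | k=re]

M goes 3, 9, 27, 81, 243 → 729 (×3 each step).
N — each term is the sum of the two before it: 4, 5, 9, 14, 23 → 37.
K: runs through the solfège scale do→ti; fa, sol, la, ti, do → re.
Putting it together: [m=729 | n=37 | k=re].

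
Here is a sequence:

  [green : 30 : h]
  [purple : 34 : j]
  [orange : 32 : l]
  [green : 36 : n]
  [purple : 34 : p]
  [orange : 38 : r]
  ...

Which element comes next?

[green : 36 : t]

Colour: green, purple, orange, green, purple, orange → green (repeats green → purple → orange).
Second slot goes 30, 34, 32, 36, 34, 38 → 36 (alternating steps +4, −2, +4, −2, …).
For the letter, letters move forward 2 places in the alphabet: h, j, l, n, p, r → t.
So the next element is [green : 36 : t].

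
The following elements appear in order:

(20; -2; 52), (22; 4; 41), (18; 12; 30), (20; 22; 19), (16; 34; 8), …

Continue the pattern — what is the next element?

(18; 48; -3)

First coordinate goes 20, 22, 18, 20, 16 → 18 (alternating steps +2, −4, +2, −4, …).
Second coordinate: differences are 6, 8, 10, … (increasing by 2 each time); -2, 4, 12, 22, 34 → 48.
For the third coordinate, −11 each step: 52, 41, 30, 19, 8 → -3.
Combining the parts gives (18; 48; -3).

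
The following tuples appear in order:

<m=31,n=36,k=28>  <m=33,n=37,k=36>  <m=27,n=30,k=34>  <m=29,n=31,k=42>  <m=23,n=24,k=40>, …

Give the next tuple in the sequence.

<m=25,n=25,k=48>

For the m, alternating steps +2, −6, +2, −6, …: 31, 33, 27, 29, 23 → 25.
N: alternating steps +1, −7, +1, −7, …; 36, 37, 30, 31, 24 → 25.
For the k, alternating steps +8, −2, +8, −2, …: 28, 36, 34, 42, 40 → 48.
Putting it together: <m=25,n=25,k=48>.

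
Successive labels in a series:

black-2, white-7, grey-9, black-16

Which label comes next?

Shade: repeats black → white → grey; black, white, grey, black → white.
Second component: each term is the sum of the two before it, so 2, 7, 9, 16 → 25.
So the next label is white-25.

white-25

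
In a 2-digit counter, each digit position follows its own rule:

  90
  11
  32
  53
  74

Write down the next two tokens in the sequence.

First digit: +2 each step, mod 10; 9, 1, 3, 5, 7 → 9 → 1.
Second digit: +1 each step, mod 10, so 0, 1, 2, 3, 4 → 5 → 6.
Putting the parts together: 95 and then 16.

95 then 16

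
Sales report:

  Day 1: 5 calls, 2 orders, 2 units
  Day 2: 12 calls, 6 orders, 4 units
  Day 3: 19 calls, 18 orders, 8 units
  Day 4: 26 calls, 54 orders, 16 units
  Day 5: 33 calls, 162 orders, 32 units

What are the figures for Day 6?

40 calls, 486 orders, 64 units

Calls: 5, 12, 19, 26, 33 → 40 (+7 each step).
Orders — ×3 each step: 2, 6, 18, 54, 162 → 486.
Units: ×2 each step, so 2, 4, 8, 16, 32 → 64.
Combining the parts gives 40 calls, 486 orders, 64 units.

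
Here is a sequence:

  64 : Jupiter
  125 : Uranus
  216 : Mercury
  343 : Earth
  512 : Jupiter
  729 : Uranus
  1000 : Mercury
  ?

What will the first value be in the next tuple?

1331

First value: 64, 125, 216, 343, 512, 729, 1000 → 1331 (perfect cubes: 4³, 5³, 6³, …).
Planet: repeats Jupiter → Uranus → Mercury → Earth, so Jupiter, Uranus, Mercury, Earth, Jupiter, Uranus, Mercury → Earth.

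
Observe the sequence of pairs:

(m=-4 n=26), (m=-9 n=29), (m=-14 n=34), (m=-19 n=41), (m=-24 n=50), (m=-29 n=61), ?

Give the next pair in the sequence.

M: -4, -9, -14, -19, -24, -29 → -34 (−5 each step).
N: differences are 3, 5, 7, … (increasing by 2 each time), so 26, 29, 34, 41, 50, 61 → 74.
Putting it together: (m=-34 n=74).

(m=-34 n=74)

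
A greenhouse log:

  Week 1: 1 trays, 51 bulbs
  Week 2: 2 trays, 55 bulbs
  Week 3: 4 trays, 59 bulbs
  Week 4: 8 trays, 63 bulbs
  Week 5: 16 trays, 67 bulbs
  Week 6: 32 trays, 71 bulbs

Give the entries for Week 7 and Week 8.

64 trays, 75 bulbs; 128 trays, 79 bulbs

Trays: ×2 each step; 1, 2, 4, 8, 16, 32 → 64 → 128.
Bulbs — +4 each step: 51, 55, 59, 63, 67, 71 → 75 → 79.
Putting the parts together: 64 trays, 75 bulbs and then 128 trays, 79 bulbs.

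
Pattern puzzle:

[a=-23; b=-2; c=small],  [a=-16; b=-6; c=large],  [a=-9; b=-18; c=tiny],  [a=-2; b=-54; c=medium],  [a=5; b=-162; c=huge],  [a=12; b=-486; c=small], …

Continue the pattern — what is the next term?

A goes -23, -16, -9, -2, 5, 12 → 19 (+7 each step).
B: ×3 each step, so -2, -6, -18, -54, -162, -486 → -1458.
C — repeats small → large → tiny → medium → huge: small, large, tiny, medium, huge, small → large.
Putting it together: [a=19; b=-1458; c=large].

[a=19; b=-1458; c=large]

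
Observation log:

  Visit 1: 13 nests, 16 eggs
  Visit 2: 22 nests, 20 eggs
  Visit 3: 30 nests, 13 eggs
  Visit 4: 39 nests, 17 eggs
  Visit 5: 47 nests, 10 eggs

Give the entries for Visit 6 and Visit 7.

56 nests, 14 eggs; 64 nests, 7 eggs

Nests goes 13, 22, 30, 39, 47 → 56 → 64 (alternating steps +9, +8, +9, +8, …).
For the eggs, alternating steps +4, −7, +4, −7, …: 16, 20, 13, 17, 10 → 14 → 7.
So the next two lines are 56 nests, 14 eggs and 64 nests, 7 eggs.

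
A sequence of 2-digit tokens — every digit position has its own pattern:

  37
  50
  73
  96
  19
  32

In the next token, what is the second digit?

Second digit: 7, 0, 3, 6, 9, 2 → 5 (+3 each step, mod 10).

5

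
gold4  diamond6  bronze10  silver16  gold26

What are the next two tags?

Rank: repeats gold → diamond → bronze → silver, so gold, diamond, bronze, silver, gold → diamond → bronze.
Second component: each term is the sum of the two before it, so 4, 6, 10, 16, 26 → 42 → 68.
Putting the parts together: diamond42 and then bronze68.

diamond42, bronze68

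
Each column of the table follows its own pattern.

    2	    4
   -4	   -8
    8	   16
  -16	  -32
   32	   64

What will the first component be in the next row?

-64

First component — ×(-2) each step: 2, -4, 8, -16, 32 → -64.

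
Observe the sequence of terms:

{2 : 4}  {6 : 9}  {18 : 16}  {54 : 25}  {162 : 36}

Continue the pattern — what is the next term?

For the first slot, ×3 each step: 2, 6, 18, 54, 162 → 486.
Second slot: perfect squares: 2², 3², 4², …; 4, 9, 16, 25, 36 → 49.
Putting it together: {486 : 49}.

{486 : 49}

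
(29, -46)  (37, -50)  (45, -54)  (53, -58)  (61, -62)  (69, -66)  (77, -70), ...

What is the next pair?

For the first value, +8 each step: 29, 37, 45, 53, 61, 69, 77 → 85.
For the second value, −4 each step: -46, -50, -54, -58, -62, -66, -70 → -74.
So the next pair is (85, -74).

(85, -74)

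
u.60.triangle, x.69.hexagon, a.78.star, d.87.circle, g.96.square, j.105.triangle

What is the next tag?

Letter: letters move forward 3 places in the alphabet, wrapping Z→A; u, x, a, d, g, j → m.
For the second component, +9 each step: 60, 69, 78, 87, 96, 105 → 114.
Shape: repeats triangle → hexagon → star → circle → square; triangle, hexagon, star, circle, square, triangle → hexagon.
So the next tag is m.114.hexagon.

m.114.hexagon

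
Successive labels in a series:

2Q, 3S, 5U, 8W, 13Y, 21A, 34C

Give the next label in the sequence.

First component: 2, 3, 5, 8, 13, 21, 34 → 55 (each term is the sum of the two before it).
Letter: letters move forward 2 places in the alphabet, wrapping Z→A; Q, S, U, W, Y, A, C → E.
Combining the parts gives 55E.

55E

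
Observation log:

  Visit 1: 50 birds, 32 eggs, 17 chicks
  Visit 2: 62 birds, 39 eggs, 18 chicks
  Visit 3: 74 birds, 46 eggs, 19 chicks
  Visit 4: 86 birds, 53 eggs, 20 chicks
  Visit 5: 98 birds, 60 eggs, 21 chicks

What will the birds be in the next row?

Birds: +12 each step; 50, 62, 74, 86, 98 → 110.
Eggs: +7 each step, so 32, 39, 46, 53, 60 → 67.
Chicks goes 17, 18, 19, 20, 21 → 22 (+1 each step).

110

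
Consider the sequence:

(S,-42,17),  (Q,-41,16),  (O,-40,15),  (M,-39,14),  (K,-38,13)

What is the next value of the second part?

-37

Second part goes -42, -41, -40, -39, -38 → -37 (+1 each step).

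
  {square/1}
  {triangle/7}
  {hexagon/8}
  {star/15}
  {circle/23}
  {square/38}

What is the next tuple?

{triangle/61}

Shape: repeats square → triangle → hexagon → star → circle, so square, triangle, hexagon, star, circle, square → triangle.
Second slot: each term is the sum of the two before it, so 1, 7, 8, 15, 23, 38 → 61.
So the next tuple is {triangle/61}.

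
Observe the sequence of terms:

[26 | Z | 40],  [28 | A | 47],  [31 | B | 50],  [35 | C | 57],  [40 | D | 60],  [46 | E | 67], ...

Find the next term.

First coordinate: 26, 28, 31, 35, 40, 46 → 53 (differences are 2, 3, 4, … (increasing by 1 each time)).
Letter: letters move forward 1 place in the alphabet, wrapping Z→A, so Z, A, B, C, D, E → F.
Third coordinate goes 40, 47, 50, 57, 60, 67 → 70 (alternating steps +7, +3, +7, +3, …).
Putting it together: [53 | F | 70].

[53 | F | 70]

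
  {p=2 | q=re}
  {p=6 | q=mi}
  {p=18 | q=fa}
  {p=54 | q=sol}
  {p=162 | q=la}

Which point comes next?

P: 2, 6, 18, 54, 162 → 486 (×3 each step).
Q — runs through the solfège scale do→ti: re, mi, fa, sol, la → ti.
So the next point is {p=486 | q=ti}.

{p=486 | q=ti}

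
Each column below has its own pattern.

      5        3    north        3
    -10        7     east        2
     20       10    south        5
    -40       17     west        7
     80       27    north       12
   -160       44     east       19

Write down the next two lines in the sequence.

First component: 5, -10, 20, -40, 80, -160 → 320 → -640 (×(-2) each step).
Second component: each term is the sum of the two before it, so 3, 7, 10, 17, 27, 44 → 71 → 115.
Direction — repeats north → east → south → west: north, east, south, west, north, east → south → west.
Fourth component — each term is the sum of the two before it: 3, 2, 5, 7, 12, 19 → 31 → 50.
Putting the parts together: 320  71  south  31 and then -640  115  west  50.

320  71  south  31; -640  115  west  50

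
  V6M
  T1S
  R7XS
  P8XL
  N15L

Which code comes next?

Letter: letters move back 2 places in the alphabet, so V, T, R, P, N → L.
Second component: each term is the sum of the two before it, so 6, 1, 7, 8, 15 → 23.
Size goes M, S, XS, XL, L → M (runs backward through clothing sizes XS→XL).
So the next code is L23M.

L23M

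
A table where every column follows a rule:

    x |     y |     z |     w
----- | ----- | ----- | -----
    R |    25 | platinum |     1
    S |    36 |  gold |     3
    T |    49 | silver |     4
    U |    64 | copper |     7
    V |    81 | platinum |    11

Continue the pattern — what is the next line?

W  100  gold  18

Column x: R, S, T, U, V → W (letters move forward 1 place in the alphabet).
For the column y, perfect squares: 5², 6², 7², …: 25, 36, 49, 64, 81 → 100.
Column z: repeats platinum → gold → silver → copper, so platinum, gold, silver, copper, platinum → gold.
Column w: each term is the sum of the two before it; 1, 3, 4, 7, 11 → 18.
So the next line is W  100  gold  18.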